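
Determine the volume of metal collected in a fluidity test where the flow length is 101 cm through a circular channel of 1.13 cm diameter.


Formula: V = pi * (d/2)^2 * L  (cylinder volume)
Radius = 1.13/2 = 0.565 cm
V = pi * 0.565^2 * 101 = 101.2904 cm^3

Final answer: 101.2904 cm^3


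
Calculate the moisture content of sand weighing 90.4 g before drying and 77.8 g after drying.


Formula: MC = (W_wet - W_dry) / W_wet * 100
Water mass = 90.4 - 77.8 = 12.6 g
MC = 12.6 / 90.4 * 100 = 13.9381%

Final answer: 13.9381%


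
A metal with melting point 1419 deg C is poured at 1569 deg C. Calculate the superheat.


Formula: Superheat = T_pour - T_melt
Superheat = 1569 - 1419 = 150 deg C


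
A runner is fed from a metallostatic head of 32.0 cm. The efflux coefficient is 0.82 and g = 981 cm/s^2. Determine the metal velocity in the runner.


Formula: v = Cd * sqrt(2 * g * h)  (Torricelli with discharge coefficient)
2*g*h = 2 * 981 * 32.0 = 62784.0 cm^2/s^2
sqrt(62784.0) = 250.56736 cm/s
v = 0.82 * 250.56736 = 205.4652 cm/s

Final answer: 205.4652 cm/s


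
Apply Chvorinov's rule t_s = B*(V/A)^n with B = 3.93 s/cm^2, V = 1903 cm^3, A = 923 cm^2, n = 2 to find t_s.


Formula: t_s = B * (V/A)^n  (Chvorinov's rule, n=2)
Modulus M = V/A = 1903/923 = 2.061755 cm
M^2 = 2.061755^2 = 4.250834 cm^2
t_s = 3.93 * 4.250834 = 16.7058 s


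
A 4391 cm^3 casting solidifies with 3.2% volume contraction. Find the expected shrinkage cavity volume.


Formula: V_shrink = V_casting * shrinkage_pct / 100
V_shrink = 4391 cm^3 * 3.2 / 100 = 140.5120 cm^3


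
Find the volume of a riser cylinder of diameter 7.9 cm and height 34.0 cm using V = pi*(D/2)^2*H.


Formula: V = pi * (D/2)^2 * H  (cylinder volume)
Radius = D/2 = 7.9/2 = 3.95 cm
V = pi * 3.95^2 * 34.0 = 1666.5678 cm^3

Final answer: 1666.5678 cm^3


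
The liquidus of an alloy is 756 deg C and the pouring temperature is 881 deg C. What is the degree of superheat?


Formula: Superheat = T_pour - T_melt
Superheat = 881 - 756 = 125 deg C

Answer: 125 deg C


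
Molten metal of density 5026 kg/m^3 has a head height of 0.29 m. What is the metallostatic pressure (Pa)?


Formula: P = rho * g * h
rho * g = 5026 * 9.81 = 49305.06 N/m^3
P = 49305.06 * 0.29 = 14298.4674 Pa

14298.4674 Pa


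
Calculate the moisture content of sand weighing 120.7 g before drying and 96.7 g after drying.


Formula: MC = (W_wet - W_dry) / W_wet * 100
Water mass = 120.7 - 96.7 = 24.0 g
MC = 24.0 / 120.7 * 100 = 19.8840%

Answer: 19.8840%


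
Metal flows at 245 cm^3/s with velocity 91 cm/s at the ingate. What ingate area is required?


Formula: A_ingate = Q / v  (continuity equation)
A = 245 cm^3/s / 91 cm/s = 2.6923 cm^2

Answer: 2.6923 cm^2


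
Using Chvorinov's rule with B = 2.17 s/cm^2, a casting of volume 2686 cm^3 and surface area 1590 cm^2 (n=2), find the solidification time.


Formula: t_s = B * (V/A)^n  (Chvorinov's rule, n=2)
Modulus M = V/A = 2686/1590 = 1.689308 cm
M^2 = 1.689308^2 = 2.853762 cm^2
t_s = 2.17 * 2.853762 = 6.1927 s

Final answer: 6.1927 s


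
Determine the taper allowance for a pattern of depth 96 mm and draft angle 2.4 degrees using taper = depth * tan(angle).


Formula: taper = depth * tan(draft_angle)
tan(2.4 deg) = 0.0419124
taper = 96 mm * 0.0419124 = 4.0236 mm

Answer: 4.0236 mm


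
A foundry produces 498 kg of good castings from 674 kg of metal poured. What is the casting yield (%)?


Formula: Casting Yield = (W_good / W_total) * 100
Yield = (498 kg / 674 kg) * 100 = 73.8872%

73.8872%


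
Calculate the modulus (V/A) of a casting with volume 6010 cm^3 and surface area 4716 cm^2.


Formula: Casting Modulus M = V / A
M = 6010 cm^3 / 4716 cm^2 = 1.2744 cm


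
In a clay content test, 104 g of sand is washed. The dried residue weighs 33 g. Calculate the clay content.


Formula: Clay% = (W_total - W_washed) / W_total * 100
Clay mass = 104 - 33 = 71 g
Clay% = 71 / 104 * 100 = 68.2692%

Final answer: 68.2692%


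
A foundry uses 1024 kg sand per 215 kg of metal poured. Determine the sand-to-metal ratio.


Formula: Sand-to-Metal Ratio = W_sand / W_metal
Ratio = 1024 kg / 215 kg = 4.7628

Answer: 4.7628


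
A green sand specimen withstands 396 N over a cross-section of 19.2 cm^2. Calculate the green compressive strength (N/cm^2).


Formula: Compressive Strength = Force / Area
Strength = 396 N / 19.2 cm^2 = 20.6250 N/cm^2

20.6250 N/cm^2


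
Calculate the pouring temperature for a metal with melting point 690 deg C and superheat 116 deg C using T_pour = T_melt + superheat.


Formula: T_pour = T_melt + Superheat
T_pour = 690 + 116 = 806 deg C

806 deg C


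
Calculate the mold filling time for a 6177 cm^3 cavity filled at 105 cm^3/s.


Formula: t_fill = V_mold / Q_flow
t = 6177 cm^3 / 105 cm^3/s = 58.8286 s

58.8286 s


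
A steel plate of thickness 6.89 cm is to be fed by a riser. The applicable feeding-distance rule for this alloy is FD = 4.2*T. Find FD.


Formula: FD = 4.2 * T  (riser feeding-distance rule)
FD = 4.2 * 6.89 cm = 28.9380 cm

Final answer: 28.9380 cm


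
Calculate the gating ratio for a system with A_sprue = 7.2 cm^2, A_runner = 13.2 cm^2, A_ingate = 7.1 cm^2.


Sprue:Runner:Ingate = 1 : 13.2/7.2 : 7.1/7.2 = 1:1.83:0.99

1:1.83:0.99


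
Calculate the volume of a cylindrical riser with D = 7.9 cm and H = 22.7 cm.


Formula: V = pi * (D/2)^2 * H  (cylinder volume)
Radius = D/2 = 7.9/2 = 3.95 cm
V = pi * 3.95^2 * 22.7 = 1112.6791 cm^3


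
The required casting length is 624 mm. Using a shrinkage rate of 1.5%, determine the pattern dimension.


Formula: L_pattern = L_casting * (1 + shrinkage_rate/100)
Shrinkage factor = 1 + 1.5/100 = 1.015
L_pattern = 624 mm * 1.015 = 633.3600 mm


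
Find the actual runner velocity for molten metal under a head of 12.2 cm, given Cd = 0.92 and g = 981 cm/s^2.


Formula: v = Cd * sqrt(2 * g * h)  (Torricelli with discharge coefficient)
2*g*h = 2 * 981 * 12.2 = 23936.4 cm^2/s^2
sqrt(23936.4) = 154.71393 cm/s
v = 0.92 * 154.71393 = 142.3368 cm/s

142.3368 cm/s


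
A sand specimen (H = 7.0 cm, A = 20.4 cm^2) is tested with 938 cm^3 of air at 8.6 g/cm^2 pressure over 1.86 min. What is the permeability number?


Formula: Permeability Number P = (V * H) / (p * A * t)
Numerator: V * H = 938 * 7.0 = 6566.0
Denominator: p * A * t = 8.6 * 20.4 * 1.86 = 326.3184
P = 6566.0 / 326.3184 = 20.1215

Final answer: 20.1215


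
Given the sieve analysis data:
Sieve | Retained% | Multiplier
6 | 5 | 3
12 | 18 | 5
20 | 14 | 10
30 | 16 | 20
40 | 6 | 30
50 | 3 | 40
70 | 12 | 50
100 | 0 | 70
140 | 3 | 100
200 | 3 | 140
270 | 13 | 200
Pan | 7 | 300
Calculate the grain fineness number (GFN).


Formula: GFN = sum(pct * multiplier) / sum(pct)
sum(pct * multiplier) = 6885
sum(pct) = 100
GFN = 6885 / 100 = 68.85


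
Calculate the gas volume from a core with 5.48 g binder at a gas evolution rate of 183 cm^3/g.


Formula: V_gas = W_binder * gas_evolution_rate
V = 5.48 g * 183 cm^3/g = 1002.8400 cm^3


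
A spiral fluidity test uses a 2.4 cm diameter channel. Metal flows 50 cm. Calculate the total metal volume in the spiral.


Formula: V = pi * (d/2)^2 * L  (cylinder volume)
Radius = 2.4/2 = 1.2 cm
V = pi * 1.2^2 * 50 = 226.1947 cm^3

Final answer: 226.1947 cm^3


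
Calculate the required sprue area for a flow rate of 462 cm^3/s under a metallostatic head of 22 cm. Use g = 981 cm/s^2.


Formula: v = sqrt(2*g*h), A = Q/v
Velocity: v = sqrt(2 * 981 * 22) = sqrt(43164) = 207.7595 cm/s
Sprue area: A = Q / v = 462 / 207.7595 = 2.2237 cm^2

2.2237 cm^2


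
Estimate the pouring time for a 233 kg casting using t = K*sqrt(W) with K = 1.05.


Formula: t = K * sqrt(W)
sqrt(W) = sqrt(233) = 15.26434
t = 1.05 * 15.26434 = 16.0276 s


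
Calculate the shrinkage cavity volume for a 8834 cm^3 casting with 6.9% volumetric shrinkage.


Formula: V_shrink = V_casting * shrinkage_pct / 100
V_shrink = 8834 cm^3 * 6.9 / 100 = 609.5460 cm^3

609.5460 cm^3


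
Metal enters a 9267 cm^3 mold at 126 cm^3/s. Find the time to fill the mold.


Formula: t_fill = V_mold / Q_flow
t = 9267 cm^3 / 126 cm^3/s = 73.5476 s

73.5476 s


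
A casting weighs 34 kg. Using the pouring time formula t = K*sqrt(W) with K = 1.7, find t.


Formula: t = K * sqrt(W)
sqrt(W) = sqrt(34) = 5.83095
t = 1.7 * 5.83095 = 9.9126 s

Final answer: 9.9126 s


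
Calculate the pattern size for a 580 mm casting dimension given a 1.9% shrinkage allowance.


Formula: L_pattern = L_casting * (1 + shrinkage_rate/100)
Shrinkage factor = 1 + 1.9/100 = 1.019
L_pattern = 580 mm * 1.019 = 591.0200 mm

Answer: 591.0200 mm


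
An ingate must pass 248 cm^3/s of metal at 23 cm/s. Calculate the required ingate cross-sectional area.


Formula: A_ingate = Q / v  (continuity equation)
A = 248 cm^3/s / 23 cm/s = 10.7826 cm^2

Answer: 10.7826 cm^2


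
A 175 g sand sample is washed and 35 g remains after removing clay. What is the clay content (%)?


Formula: Clay% = (W_total - W_washed) / W_total * 100
Clay mass = 175 - 35 = 140 g
Clay% = 140 / 175 * 100 = 80.0000%

Final answer: 80.0000%


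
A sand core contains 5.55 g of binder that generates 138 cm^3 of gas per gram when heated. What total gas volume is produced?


Formula: V_gas = W_binder * gas_evolution_rate
V = 5.55 g * 138 cm^3/g = 765.9000 cm^3

765.9000 cm^3


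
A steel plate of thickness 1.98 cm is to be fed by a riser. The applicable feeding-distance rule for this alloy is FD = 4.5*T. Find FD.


Formula: FD = 4.5 * T  (riser feeding-distance rule)
FD = 4.5 * 1.98 cm = 8.9100 cm

8.9100 cm


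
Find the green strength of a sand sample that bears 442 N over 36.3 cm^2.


Formula: Compressive Strength = Force / Area
Strength = 442 N / 36.3 cm^2 = 12.1763 N/cm^2

12.1763 N/cm^2


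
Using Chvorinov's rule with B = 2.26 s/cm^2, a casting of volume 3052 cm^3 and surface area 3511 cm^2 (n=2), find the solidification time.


Formula: t_s = B * (V/A)^n  (Chvorinov's rule, n=2)
Modulus M = V/A = 3052/3511 = 0.869268 cm
M^2 = 0.869268^2 = 0.755627 cm^2
t_s = 2.26 * 0.755627 = 1.7077 s


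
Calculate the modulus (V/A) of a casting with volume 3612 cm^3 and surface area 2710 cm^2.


Formula: Casting Modulus M = V / A
M = 3612 cm^3 / 2710 cm^2 = 1.3328 cm

Final answer: 1.3328 cm


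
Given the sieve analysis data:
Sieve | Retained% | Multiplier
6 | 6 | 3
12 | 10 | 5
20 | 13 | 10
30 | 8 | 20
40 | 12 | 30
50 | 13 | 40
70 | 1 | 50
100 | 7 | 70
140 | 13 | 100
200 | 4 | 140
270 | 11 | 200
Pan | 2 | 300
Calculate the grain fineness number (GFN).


Formula: GFN = sum(pct * multiplier) / sum(pct)
sum(pct * multiplier) = 6438
sum(pct) = 100
GFN = 6438 / 100 = 64.38

Answer: 64.38


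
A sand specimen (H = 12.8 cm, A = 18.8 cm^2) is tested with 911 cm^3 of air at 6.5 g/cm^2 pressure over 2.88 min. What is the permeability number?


Formula: Permeability Number P = (V * H) / (p * A * t)
Numerator: V * H = 911 * 12.8 = 11660.8
Denominator: p * A * t = 6.5 * 18.8 * 2.88 = 351.936
P = 11660.8 / 351.936 = 33.1333

Answer: 33.1333


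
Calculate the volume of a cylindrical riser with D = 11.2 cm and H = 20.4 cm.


Formula: V = pi * (D/2)^2 * H  (cylinder volume)
Radius = D/2 = 11.2/2 = 5.6 cm
V = pi * 5.6^2 * 20.4 = 2009.8151 cm^3

Answer: 2009.8151 cm^3


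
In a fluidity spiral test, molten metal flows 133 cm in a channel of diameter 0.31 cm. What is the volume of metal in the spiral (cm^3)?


Formula: V = pi * (d/2)^2 * L  (cylinder volume)
Radius = 0.31/2 = 0.155 cm
V = pi * 0.155^2 * 133 = 10.0384 cm^3

Final answer: 10.0384 cm^3


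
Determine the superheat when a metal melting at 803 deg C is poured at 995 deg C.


Formula: Superheat = T_pour - T_melt
Superheat = 995 - 803 = 192 deg C


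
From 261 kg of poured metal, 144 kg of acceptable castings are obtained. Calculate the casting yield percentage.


Formula: Casting Yield = (W_good / W_total) * 100
Yield = (144 kg / 261 kg) * 100 = 55.1724%


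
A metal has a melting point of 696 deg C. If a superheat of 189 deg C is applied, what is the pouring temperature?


Formula: T_pour = T_melt + Superheat
T_pour = 696 + 189 = 885 deg C


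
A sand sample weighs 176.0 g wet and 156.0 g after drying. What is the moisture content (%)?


Formula: MC = (W_wet - W_dry) / W_wet * 100
Water mass = 176.0 - 156.0 = 20.0 g
MC = 20.0 / 176.0 * 100 = 11.3636%

Answer: 11.3636%


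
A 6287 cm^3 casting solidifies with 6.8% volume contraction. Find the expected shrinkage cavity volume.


Formula: V_shrink = V_casting * shrinkage_pct / 100
V_shrink = 6287 cm^3 * 6.8 / 100 = 427.5160 cm^3

Final answer: 427.5160 cm^3


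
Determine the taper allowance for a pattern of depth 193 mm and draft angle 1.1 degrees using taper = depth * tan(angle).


Formula: taper = depth * tan(draft_angle)
tan(1.1 deg) = 0.0192010
taper = 193 mm * 0.0192010 = 3.7058 mm

3.7058 mm


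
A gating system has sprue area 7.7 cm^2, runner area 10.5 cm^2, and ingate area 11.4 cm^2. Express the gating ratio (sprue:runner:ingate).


Sprue:Runner:Ingate = 1 : 10.5/7.7 : 11.4/7.7 = 1:1.36:1.48

1:1.36:1.48


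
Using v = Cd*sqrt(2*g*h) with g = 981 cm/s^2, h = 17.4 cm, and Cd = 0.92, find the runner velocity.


Formula: v = Cd * sqrt(2 * g * h)  (Torricelli with discharge coefficient)
2*g*h = 2 * 981 * 17.4 = 34138.8 cm^2/s^2
sqrt(34138.8) = 184.76688 cm/s
v = 0.92 * 184.76688 = 169.9855 cm/s


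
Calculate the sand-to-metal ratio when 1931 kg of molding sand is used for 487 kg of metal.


Formula: Sand-to-Metal Ratio = W_sand / W_metal
Ratio = 1931 kg / 487 kg = 3.9651

3.9651


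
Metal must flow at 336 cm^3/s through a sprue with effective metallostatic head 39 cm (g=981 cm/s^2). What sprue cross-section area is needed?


Formula: v = sqrt(2*g*h), A = Q/v
Velocity: v = sqrt(2 * 981 * 39) = sqrt(76518) = 276.6189 cm/s
Sprue area: A = Q / v = 336 / 276.6189 = 1.2147 cm^2

Final answer: 1.2147 cm^2


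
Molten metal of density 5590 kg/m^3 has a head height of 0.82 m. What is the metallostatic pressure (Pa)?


Formula: P = rho * g * h
rho * g = 5590 * 9.81 = 54837.9 N/m^3
P = 54837.9 * 0.82 = 44967.0780 Pa

Answer: 44967.0780 Pa


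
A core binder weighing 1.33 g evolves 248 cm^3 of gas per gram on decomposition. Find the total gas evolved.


Formula: V_gas = W_binder * gas_evolution_rate
V = 1.33 g * 248 cm^3/g = 329.8400 cm^3

329.8400 cm^3


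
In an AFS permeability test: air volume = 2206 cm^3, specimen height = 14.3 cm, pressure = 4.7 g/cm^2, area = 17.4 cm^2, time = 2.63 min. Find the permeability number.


Formula: Permeability Number P = (V * H) / (p * A * t)
Numerator: V * H = 2206 * 14.3 = 31545.8
Denominator: p * A * t = 4.7 * 17.4 * 2.63 = 215.0814
P = 31545.8 / 215.0814 = 146.6691

Answer: 146.6691


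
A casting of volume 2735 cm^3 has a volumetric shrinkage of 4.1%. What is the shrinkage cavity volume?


Formula: V_shrink = V_casting * shrinkage_pct / 100
V_shrink = 2735 cm^3 * 4.1 / 100 = 112.1350 cm^3

Final answer: 112.1350 cm^3


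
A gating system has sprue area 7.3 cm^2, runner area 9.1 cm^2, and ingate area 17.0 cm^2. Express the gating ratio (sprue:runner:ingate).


Sprue:Runner:Ingate = 1 : 9.1/7.3 : 17.0/7.3 = 1:1.25:2.33

Final answer: 1:1.25:2.33


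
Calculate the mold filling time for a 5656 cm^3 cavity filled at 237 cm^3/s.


Formula: t_fill = V_mold / Q_flow
t = 5656 cm^3 / 237 cm^3/s = 23.8650 s

23.8650 s


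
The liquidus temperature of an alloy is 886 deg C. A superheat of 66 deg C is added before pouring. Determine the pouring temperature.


Formula: T_pour = T_melt + Superheat
T_pour = 886 + 66 = 952 deg C

Final answer: 952 deg C


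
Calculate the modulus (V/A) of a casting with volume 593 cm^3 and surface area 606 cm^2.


Formula: Casting Modulus M = V / A
M = 593 cm^3 / 606 cm^2 = 0.9785 cm


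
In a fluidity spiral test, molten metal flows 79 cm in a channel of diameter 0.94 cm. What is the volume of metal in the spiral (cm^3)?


Formula: V = pi * (d/2)^2 * L  (cylinder volume)
Radius = 0.94/2 = 0.47 cm
V = pi * 0.47^2 * 79 = 54.8242 cm^3


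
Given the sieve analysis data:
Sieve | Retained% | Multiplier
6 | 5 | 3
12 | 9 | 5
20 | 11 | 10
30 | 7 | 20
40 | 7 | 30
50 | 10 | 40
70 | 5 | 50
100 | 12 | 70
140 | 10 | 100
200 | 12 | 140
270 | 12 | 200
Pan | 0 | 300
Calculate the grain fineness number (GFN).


Formula: GFN = sum(pct * multiplier) / sum(pct)
sum(pct * multiplier) = 7090
sum(pct) = 100
GFN = 7090 / 100 = 70.90


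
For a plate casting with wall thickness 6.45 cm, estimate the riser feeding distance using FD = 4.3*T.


Formula: FD = 4.3 * T  (riser feeding-distance rule)
FD = 4.3 * 6.45 cm = 27.7350 cm

27.7350 cm


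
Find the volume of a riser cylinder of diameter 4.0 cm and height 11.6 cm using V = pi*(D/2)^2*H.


Formula: V = pi * (D/2)^2 * H  (cylinder volume)
Radius = D/2 = 4.0/2 = 2.0 cm
V = pi * 2.0^2 * 11.6 = 145.7699 cm^3


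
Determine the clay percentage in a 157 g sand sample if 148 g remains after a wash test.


Formula: Clay% = (W_total - W_washed) / W_total * 100
Clay mass = 157 - 148 = 9 g
Clay% = 9 / 157 * 100 = 5.7325%

Final answer: 5.7325%


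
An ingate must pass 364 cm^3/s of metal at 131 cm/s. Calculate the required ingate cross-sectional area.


Formula: A_ingate = Q / v  (continuity equation)
A = 364 cm^3/s / 131 cm/s = 2.7786 cm^2

Final answer: 2.7786 cm^2


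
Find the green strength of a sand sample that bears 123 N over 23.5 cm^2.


Formula: Compressive Strength = Force / Area
Strength = 123 N / 23.5 cm^2 = 5.2340 N/cm^2

Final answer: 5.2340 N/cm^2


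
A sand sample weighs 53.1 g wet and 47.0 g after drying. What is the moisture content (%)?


Formula: MC = (W_wet - W_dry) / W_wet * 100
Water mass = 53.1 - 47.0 = 6.1 g
MC = 6.1 / 53.1 * 100 = 11.4878%

Final answer: 11.4878%


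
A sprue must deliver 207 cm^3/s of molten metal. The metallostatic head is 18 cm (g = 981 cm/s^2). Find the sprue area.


Formula: v = sqrt(2*g*h), A = Q/v
Velocity: v = sqrt(2 * 981 * 18) = sqrt(35316) = 187.9255 cm/s
Sprue area: A = Q / v = 207 / 187.9255 = 1.1015 cm^2

Answer: 1.1015 cm^2


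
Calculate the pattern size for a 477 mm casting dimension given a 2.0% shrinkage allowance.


Formula: L_pattern = L_casting * (1 + shrinkage_rate/100)
Shrinkage factor = 1 + 2.0/100 = 1.02
L_pattern = 477 mm * 1.02 = 486.5400 mm


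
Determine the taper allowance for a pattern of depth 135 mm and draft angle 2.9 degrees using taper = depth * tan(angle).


Formula: taper = depth * tan(draft_angle)
tan(2.9 deg) = 0.0506578
taper = 135 mm * 0.0506578 = 6.8388 mm

Answer: 6.8388 mm


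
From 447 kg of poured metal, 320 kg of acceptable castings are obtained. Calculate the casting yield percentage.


Formula: Casting Yield = (W_good / W_total) * 100
Yield = (320 kg / 447 kg) * 100 = 71.5884%

Answer: 71.5884%


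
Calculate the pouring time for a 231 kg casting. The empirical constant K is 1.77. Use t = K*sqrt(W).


Formula: t = K * sqrt(W)
sqrt(W) = sqrt(231) = 15.19868
t = 1.77 * 15.19868 = 26.9017 s

Final answer: 26.9017 s


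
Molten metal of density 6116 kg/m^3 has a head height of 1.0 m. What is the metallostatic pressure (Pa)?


Formula: P = rho * g * h
rho * g = 6116 * 9.81 = 59997.96 N/m^3
P = 59997.96 * 1.0 = 59997.9600 Pa

Answer: 59997.9600 Pa


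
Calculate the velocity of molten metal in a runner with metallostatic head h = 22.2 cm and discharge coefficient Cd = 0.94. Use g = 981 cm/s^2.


Formula: v = Cd * sqrt(2 * g * h)  (Torricelli with discharge coefficient)
2*g*h = 2 * 981 * 22.2 = 43556.4 cm^2/s^2
sqrt(43556.4) = 208.70170 cm/s
v = 0.94 * 208.70170 = 196.1796 cm/s

Answer: 196.1796 cm/s


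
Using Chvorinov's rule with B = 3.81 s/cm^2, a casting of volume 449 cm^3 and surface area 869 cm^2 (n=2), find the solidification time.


Formula: t_s = B * (V/A)^n  (Chvorinov's rule, n=2)
Modulus M = V/A = 449/869 = 0.516686 cm
M^2 = 0.516686^2 = 0.266964 cm^2
t_s = 3.81 * 0.266964 = 1.0171 s

1.0171 s


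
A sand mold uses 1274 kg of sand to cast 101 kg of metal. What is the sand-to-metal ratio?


Formula: Sand-to-Metal Ratio = W_sand / W_metal
Ratio = 1274 kg / 101 kg = 12.6139

Answer: 12.6139


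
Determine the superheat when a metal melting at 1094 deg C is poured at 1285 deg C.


Formula: Superheat = T_pour - T_melt
Superheat = 1285 - 1094 = 191 deg C


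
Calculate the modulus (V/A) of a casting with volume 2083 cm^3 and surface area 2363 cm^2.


Formula: Casting Modulus M = V / A
M = 2083 cm^3 / 2363 cm^2 = 0.8815 cm

Final answer: 0.8815 cm


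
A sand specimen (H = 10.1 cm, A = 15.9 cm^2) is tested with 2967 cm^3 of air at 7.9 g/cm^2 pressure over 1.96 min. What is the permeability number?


Formula: Permeability Number P = (V * H) / (p * A * t)
Numerator: V * H = 2967 * 10.1 = 29966.7
Denominator: p * A * t = 7.9 * 15.9 * 1.96 = 246.1956
P = 29966.7 / 246.1956 = 121.7191

Answer: 121.7191


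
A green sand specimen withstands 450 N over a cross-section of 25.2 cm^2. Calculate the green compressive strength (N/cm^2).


Formula: Compressive Strength = Force / Area
Strength = 450 N / 25.2 cm^2 = 17.8571 N/cm^2


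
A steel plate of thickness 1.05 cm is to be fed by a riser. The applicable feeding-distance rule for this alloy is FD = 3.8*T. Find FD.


Formula: FD = 3.8 * T  (riser feeding-distance rule)
FD = 3.8 * 1.05 cm = 3.9900 cm

Final answer: 3.9900 cm


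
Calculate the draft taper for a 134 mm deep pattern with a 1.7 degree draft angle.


Formula: taper = depth * tan(draft_angle)
tan(1.7 deg) = 0.0296793
taper = 134 mm * 0.0296793 = 3.9770 mm

Answer: 3.9770 mm


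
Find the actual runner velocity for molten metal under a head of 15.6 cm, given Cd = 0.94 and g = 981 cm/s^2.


Formula: v = Cd * sqrt(2 * g * h)  (Torricelli with discharge coefficient)
2*g*h = 2 * 981 * 15.6 = 30607.2 cm^2/s^2
sqrt(30607.2) = 174.94914 cm/s
v = 0.94 * 174.94914 = 164.4522 cm/s

Final answer: 164.4522 cm/s


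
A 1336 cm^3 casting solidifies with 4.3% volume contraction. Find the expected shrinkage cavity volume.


Formula: V_shrink = V_casting * shrinkage_pct / 100
V_shrink = 1336 cm^3 * 4.3 / 100 = 57.4480 cm^3

57.4480 cm^3


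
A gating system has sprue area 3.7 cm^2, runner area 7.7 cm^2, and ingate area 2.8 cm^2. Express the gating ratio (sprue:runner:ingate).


Sprue:Runner:Ingate = 1 : 7.7/3.7 : 2.8/3.7 = 1:2.08:0.76

Answer: 1:2.08:0.76


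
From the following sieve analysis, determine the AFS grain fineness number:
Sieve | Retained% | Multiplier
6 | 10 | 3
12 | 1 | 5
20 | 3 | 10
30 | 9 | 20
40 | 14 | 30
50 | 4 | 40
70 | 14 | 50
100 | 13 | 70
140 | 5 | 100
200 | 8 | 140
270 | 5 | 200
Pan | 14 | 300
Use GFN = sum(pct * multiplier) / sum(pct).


Formula: GFN = sum(pct * multiplier) / sum(pct)
sum(pct * multiplier) = 9255
sum(pct) = 100
GFN = 9255 / 100 = 92.55


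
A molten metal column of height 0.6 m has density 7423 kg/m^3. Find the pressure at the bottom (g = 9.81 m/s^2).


Formula: P = rho * g * h
rho * g = 7423 * 9.81 = 72819.63 N/m^3
P = 72819.63 * 0.6 = 43691.7780 Pa

43691.7780 Pa


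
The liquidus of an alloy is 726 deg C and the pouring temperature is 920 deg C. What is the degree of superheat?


Formula: Superheat = T_pour - T_melt
Superheat = 920 - 726 = 194 deg C

Final answer: 194 deg C


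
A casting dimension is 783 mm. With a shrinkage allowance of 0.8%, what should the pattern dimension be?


Formula: L_pattern = L_casting * (1 + shrinkage_rate/100)
Shrinkage factor = 1 + 0.8/100 = 1.008
L_pattern = 783 mm * 1.008 = 789.2640 mm


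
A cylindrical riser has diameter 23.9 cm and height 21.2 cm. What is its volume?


Formula: V = pi * (D/2)^2 * H  (cylinder volume)
Radius = D/2 = 23.9/2 = 11.95 cm
V = pi * 11.95^2 * 21.2 = 9510.8984 cm^3


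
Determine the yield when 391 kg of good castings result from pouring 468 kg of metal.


Formula: Casting Yield = (W_good / W_total) * 100
Yield = (391 kg / 468 kg) * 100 = 83.5470%

83.5470%


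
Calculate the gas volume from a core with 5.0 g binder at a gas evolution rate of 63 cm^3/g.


Formula: V_gas = W_binder * gas_evolution_rate
V = 5.0 g * 63 cm^3/g = 315.0000 cm^3

Final answer: 315.0000 cm^3


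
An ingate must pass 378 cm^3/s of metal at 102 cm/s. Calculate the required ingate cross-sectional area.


Formula: A_ingate = Q / v  (continuity equation)
A = 378 cm^3/s / 102 cm/s = 3.7059 cm^2

Answer: 3.7059 cm^2


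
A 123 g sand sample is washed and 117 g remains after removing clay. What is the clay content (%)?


Formula: Clay% = (W_total - W_washed) / W_total * 100
Clay mass = 123 - 117 = 6 g
Clay% = 6 / 123 * 100 = 4.8780%


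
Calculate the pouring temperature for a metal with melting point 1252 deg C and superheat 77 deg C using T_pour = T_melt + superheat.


Formula: T_pour = T_melt + Superheat
T_pour = 1252 + 77 = 1329 deg C

1329 deg C


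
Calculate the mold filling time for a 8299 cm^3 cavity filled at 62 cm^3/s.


Formula: t_fill = V_mold / Q_flow
t = 8299 cm^3 / 62 cm^3/s = 133.8548 s


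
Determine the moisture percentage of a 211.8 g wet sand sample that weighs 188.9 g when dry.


Formula: MC = (W_wet - W_dry) / W_wet * 100
Water mass = 211.8 - 188.9 = 22.9 g
MC = 22.9 / 211.8 * 100 = 10.8121%

10.8121%


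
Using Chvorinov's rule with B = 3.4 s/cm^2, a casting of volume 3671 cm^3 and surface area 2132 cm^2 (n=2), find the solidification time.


Formula: t_s = B * (V/A)^n  (Chvorinov's rule, n=2)
Modulus M = V/A = 3671/2132 = 1.721857 cm
M^2 = 1.721857^2 = 2.964792 cm^2
t_s = 3.4 * 2.964792 = 10.0803 s

Final answer: 10.0803 s


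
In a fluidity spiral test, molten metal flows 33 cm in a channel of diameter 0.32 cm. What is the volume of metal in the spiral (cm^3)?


Formula: V = pi * (d/2)^2 * L  (cylinder volume)
Radius = 0.32/2 = 0.16 cm
V = pi * 0.16^2 * 33 = 2.6540 cm^3

Answer: 2.6540 cm^3


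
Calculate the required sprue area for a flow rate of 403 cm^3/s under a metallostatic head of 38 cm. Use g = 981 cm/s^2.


Formula: v = sqrt(2*g*h), A = Q/v
Velocity: v = sqrt(2 * 981 * 38) = sqrt(74556) = 273.0494 cm/s
Sprue area: A = Q / v = 403 / 273.0494 = 1.4759 cm^2


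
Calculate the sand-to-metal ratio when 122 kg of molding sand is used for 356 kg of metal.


Formula: Sand-to-Metal Ratio = W_sand / W_metal
Ratio = 122 kg / 356 kg = 0.3427


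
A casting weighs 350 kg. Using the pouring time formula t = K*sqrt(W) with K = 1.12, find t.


Formula: t = K * sqrt(W)
sqrt(W) = sqrt(350) = 18.70829
t = 1.12 * 18.70829 = 20.9533 s


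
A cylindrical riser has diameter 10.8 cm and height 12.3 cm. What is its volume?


Formula: V = pi * (D/2)^2 * H  (cylinder volume)
Radius = D/2 = 10.8/2 = 5.4 cm
V = pi * 5.4^2 * 12.3 = 1126.7888 cm^3


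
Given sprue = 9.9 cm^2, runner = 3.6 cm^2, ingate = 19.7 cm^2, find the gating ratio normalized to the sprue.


Sprue:Runner:Ingate = 1 : 3.6/9.9 : 19.7/9.9 = 1:0.36:1.99


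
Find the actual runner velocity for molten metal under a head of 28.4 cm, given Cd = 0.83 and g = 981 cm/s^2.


Formula: v = Cd * sqrt(2 * g * h)  (Torricelli with discharge coefficient)
2*g*h = 2 * 981 * 28.4 = 55720.8 cm^2/s^2
sqrt(55720.8) = 236.05254 cm/s
v = 0.83 * 236.05254 = 195.9236 cm/s

Answer: 195.9236 cm/s


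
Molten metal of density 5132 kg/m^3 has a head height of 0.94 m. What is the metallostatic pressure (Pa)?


Formula: P = rho * g * h
rho * g = 5132 * 9.81 = 50344.92 N/m^3
P = 50344.92 * 0.94 = 47324.2248 Pa

47324.2248 Pa


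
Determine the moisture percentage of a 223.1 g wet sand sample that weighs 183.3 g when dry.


Formula: MC = (W_wet - W_dry) / W_wet * 100
Water mass = 223.1 - 183.3 = 39.8 g
MC = 39.8 / 223.1 * 100 = 17.8395%


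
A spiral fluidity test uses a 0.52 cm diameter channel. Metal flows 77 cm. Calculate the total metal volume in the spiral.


Formula: V = pi * (d/2)^2 * L  (cylinder volume)
Radius = 0.52/2 = 0.26 cm
V = pi * 0.26^2 * 77 = 16.3526 cm^3

Answer: 16.3526 cm^3


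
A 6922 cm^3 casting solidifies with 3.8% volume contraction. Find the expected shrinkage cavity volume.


Formula: V_shrink = V_casting * shrinkage_pct / 100
V_shrink = 6922 cm^3 * 3.8 / 100 = 263.0360 cm^3


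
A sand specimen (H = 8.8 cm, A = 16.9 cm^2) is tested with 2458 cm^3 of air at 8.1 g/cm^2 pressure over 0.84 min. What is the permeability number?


Formula: Permeability Number P = (V * H) / (p * A * t)
Numerator: V * H = 2458 * 8.8 = 21630.4
Denominator: p * A * t = 8.1 * 16.9 * 0.84 = 114.9876
P = 21630.4 / 114.9876 = 188.1107

188.1107


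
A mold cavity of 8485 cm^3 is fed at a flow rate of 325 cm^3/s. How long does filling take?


Formula: t_fill = V_mold / Q_flow
t = 8485 cm^3 / 325 cm^3/s = 26.1077 s

26.1077 s


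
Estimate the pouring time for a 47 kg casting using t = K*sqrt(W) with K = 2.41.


Formula: t = K * sqrt(W)
sqrt(W) = sqrt(47) = 6.85565
t = 2.41 * 6.85565 = 16.5221 s

Final answer: 16.5221 s


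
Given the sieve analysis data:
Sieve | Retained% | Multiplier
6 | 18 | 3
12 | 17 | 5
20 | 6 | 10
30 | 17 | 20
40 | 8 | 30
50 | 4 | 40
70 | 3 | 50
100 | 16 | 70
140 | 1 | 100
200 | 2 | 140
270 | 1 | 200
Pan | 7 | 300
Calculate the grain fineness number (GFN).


Formula: GFN = sum(pct * multiplier) / sum(pct)
sum(pct * multiplier) = 4889
sum(pct) = 100
GFN = 4889 / 100 = 48.89

48.89


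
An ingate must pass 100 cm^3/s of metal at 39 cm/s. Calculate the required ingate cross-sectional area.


Formula: A_ingate = Q / v  (continuity equation)
A = 100 cm^3/s / 39 cm/s = 2.5641 cm^2

Final answer: 2.5641 cm^2


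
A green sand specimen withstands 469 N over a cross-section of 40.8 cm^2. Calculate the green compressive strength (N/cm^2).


Formula: Compressive Strength = Force / Area
Strength = 469 N / 40.8 cm^2 = 11.4951 N/cm^2

Final answer: 11.4951 N/cm^2


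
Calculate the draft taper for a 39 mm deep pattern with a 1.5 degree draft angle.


Formula: taper = depth * tan(draft_angle)
tan(1.5 deg) = 0.0261859
taper = 39 mm * 0.0261859 = 1.0213 mm

Final answer: 1.0213 mm


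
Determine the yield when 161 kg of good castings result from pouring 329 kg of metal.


Formula: Casting Yield = (W_good / W_total) * 100
Yield = (161 kg / 329 kg) * 100 = 48.9362%

Answer: 48.9362%


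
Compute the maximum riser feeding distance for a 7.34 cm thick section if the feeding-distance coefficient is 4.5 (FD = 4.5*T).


Formula: FD = 4.5 * T  (riser feeding-distance rule)
FD = 4.5 * 7.34 cm = 33.0300 cm

Answer: 33.0300 cm


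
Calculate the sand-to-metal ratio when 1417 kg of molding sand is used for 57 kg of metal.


Formula: Sand-to-Metal Ratio = W_sand / W_metal
Ratio = 1417 kg / 57 kg = 24.8596

Answer: 24.8596


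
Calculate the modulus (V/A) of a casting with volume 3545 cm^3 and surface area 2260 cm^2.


Formula: Casting Modulus M = V / A
M = 3545 cm^3 / 2260 cm^2 = 1.5686 cm


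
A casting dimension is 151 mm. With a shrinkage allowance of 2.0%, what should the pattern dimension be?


Formula: L_pattern = L_casting * (1 + shrinkage_rate/100)
Shrinkage factor = 1 + 2.0/100 = 1.02
L_pattern = 151 mm * 1.02 = 154.0200 mm

154.0200 mm


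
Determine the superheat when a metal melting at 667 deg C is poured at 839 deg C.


Formula: Superheat = T_pour - T_melt
Superheat = 839 - 667 = 172 deg C


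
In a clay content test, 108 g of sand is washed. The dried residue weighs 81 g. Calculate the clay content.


Formula: Clay% = (W_total - W_washed) / W_total * 100
Clay mass = 108 - 81 = 27 g
Clay% = 27 / 108 * 100 = 25.0000%


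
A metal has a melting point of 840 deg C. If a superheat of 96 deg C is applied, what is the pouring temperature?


Formula: T_pour = T_melt + Superheat
T_pour = 840 + 96 = 936 deg C

936 deg C


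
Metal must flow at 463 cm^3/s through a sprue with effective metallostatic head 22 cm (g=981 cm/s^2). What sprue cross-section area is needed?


Formula: v = sqrt(2*g*h), A = Q/v
Velocity: v = sqrt(2 * 981 * 22) = sqrt(43164) = 207.7595 cm/s
Sprue area: A = Q / v = 463 / 207.7595 = 2.2285 cm^2

Final answer: 2.2285 cm^2


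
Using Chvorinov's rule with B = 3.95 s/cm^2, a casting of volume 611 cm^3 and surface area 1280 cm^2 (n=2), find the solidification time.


Formula: t_s = B * (V/A)^n  (Chvorinov's rule, n=2)
Modulus M = V/A = 611/1280 = 0.477344 cm
M^2 = 0.477344^2 = 0.227857 cm^2
t_s = 3.95 * 0.227857 = 0.9000 s

0.9000 s


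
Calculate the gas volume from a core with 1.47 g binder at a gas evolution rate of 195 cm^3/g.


Formula: V_gas = W_binder * gas_evolution_rate
V = 1.47 g * 195 cm^3/g = 286.6500 cm^3


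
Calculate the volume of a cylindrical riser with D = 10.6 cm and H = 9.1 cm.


Formula: V = pi * (D/2)^2 * H  (cylinder volume)
Radius = D/2 = 10.6/2 = 5.3 cm
V = pi * 5.3^2 * 9.1 = 803.0508 cm^3

Final answer: 803.0508 cm^3


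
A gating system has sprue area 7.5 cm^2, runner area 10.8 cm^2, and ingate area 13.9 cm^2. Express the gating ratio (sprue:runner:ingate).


Sprue:Runner:Ingate = 1 : 10.8/7.5 : 13.9/7.5 = 1:1.44:1.85

Final answer: 1:1.44:1.85


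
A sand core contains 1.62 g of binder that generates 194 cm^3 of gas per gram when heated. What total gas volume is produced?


Formula: V_gas = W_binder * gas_evolution_rate
V = 1.62 g * 194 cm^3/g = 314.2800 cm^3

Answer: 314.2800 cm^3


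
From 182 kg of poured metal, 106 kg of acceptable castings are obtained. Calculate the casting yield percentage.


Formula: Casting Yield = (W_good / W_total) * 100
Yield = (106 kg / 182 kg) * 100 = 58.2418%

Answer: 58.2418%


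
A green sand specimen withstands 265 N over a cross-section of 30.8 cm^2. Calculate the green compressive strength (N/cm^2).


Formula: Compressive Strength = Force / Area
Strength = 265 N / 30.8 cm^2 = 8.6039 N/cm^2

Final answer: 8.6039 N/cm^2


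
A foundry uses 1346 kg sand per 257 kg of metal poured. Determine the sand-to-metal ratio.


Formula: Sand-to-Metal Ratio = W_sand / W_metal
Ratio = 1346 kg / 257 kg = 5.2374

5.2374


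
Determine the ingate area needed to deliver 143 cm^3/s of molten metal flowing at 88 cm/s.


Formula: A_ingate = Q / v  (continuity equation)
A = 143 cm^3/s / 88 cm/s = 1.6250 cm^2

Answer: 1.6250 cm^2


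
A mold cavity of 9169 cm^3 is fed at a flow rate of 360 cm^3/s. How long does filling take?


Formula: t_fill = V_mold / Q_flow
t = 9169 cm^3 / 360 cm^3/s = 25.4694 s


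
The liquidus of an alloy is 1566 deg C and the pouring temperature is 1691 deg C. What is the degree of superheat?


Formula: Superheat = T_pour - T_melt
Superheat = 1691 - 1566 = 125 deg C

125 deg C


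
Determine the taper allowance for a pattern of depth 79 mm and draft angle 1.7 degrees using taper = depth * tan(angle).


Formula: taper = depth * tan(draft_angle)
tan(1.7 deg) = 0.0296793
taper = 79 mm * 0.0296793 = 2.3447 mm

Final answer: 2.3447 mm


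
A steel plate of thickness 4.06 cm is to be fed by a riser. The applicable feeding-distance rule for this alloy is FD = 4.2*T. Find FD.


Formula: FD = 4.2 * T  (riser feeding-distance rule)
FD = 4.2 * 4.06 cm = 17.0520 cm

17.0520 cm


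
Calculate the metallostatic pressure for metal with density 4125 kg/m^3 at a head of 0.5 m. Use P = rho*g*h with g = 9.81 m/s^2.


Formula: P = rho * g * h
rho * g = 4125 * 9.81 = 40466.25 N/m^3
P = 40466.25 * 0.5 = 20233.1250 Pa

Final answer: 20233.1250 Pa


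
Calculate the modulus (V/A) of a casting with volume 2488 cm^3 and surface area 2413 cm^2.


Formula: Casting Modulus M = V / A
M = 2488 cm^3 / 2413 cm^2 = 1.0311 cm

Answer: 1.0311 cm


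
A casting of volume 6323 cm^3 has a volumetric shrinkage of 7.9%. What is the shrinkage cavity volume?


Formula: V_shrink = V_casting * shrinkage_pct / 100
V_shrink = 6323 cm^3 * 7.9 / 100 = 499.5170 cm^3

499.5170 cm^3


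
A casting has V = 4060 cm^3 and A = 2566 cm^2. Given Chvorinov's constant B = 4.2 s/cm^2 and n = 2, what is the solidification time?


Formula: t_s = B * (V/A)^n  (Chvorinov's rule, n=2)
Modulus M = V/A = 4060/2566 = 1.582229 cm
M^2 = 1.582229^2 = 2.503449 cm^2
t_s = 4.2 * 2.503449 = 10.5145 s


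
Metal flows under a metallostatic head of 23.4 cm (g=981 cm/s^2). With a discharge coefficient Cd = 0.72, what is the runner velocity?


Formula: v = Cd * sqrt(2 * g * h)  (Torricelli with discharge coefficient)
2*g*h = 2 * 981 * 23.4 = 45910.8 cm^2/s^2
sqrt(45910.8) = 214.26806 cm/s
v = 0.72 * 214.26806 = 154.2730 cm/s

Answer: 154.2730 cm/s


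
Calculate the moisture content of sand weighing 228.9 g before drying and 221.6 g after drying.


Formula: MC = (W_wet - W_dry) / W_wet * 100
Water mass = 228.9 - 221.6 = 7.3 g
MC = 7.3 / 228.9 * 100 = 3.1892%

Final answer: 3.1892%


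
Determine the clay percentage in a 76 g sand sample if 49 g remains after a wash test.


Formula: Clay% = (W_total - W_washed) / W_total * 100
Clay mass = 76 - 49 = 27 g
Clay% = 27 / 76 * 100 = 35.5263%


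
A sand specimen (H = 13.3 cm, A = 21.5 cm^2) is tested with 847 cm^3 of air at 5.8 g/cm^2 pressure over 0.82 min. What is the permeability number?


Formula: Permeability Number P = (V * H) / (p * A * t)
Numerator: V * H = 847 * 13.3 = 11265.1
Denominator: p * A * t = 5.8 * 21.5 * 0.82 = 102.254
P = 11265.1 / 102.254 = 110.1678

Answer: 110.1678


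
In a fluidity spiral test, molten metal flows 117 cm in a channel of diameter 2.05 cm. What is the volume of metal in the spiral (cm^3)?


Formula: V = pi * (d/2)^2 * L  (cylinder volume)
Radius = 2.05/2 = 1.025 cm
V = pi * 1.025^2 * 117 = 386.1744 cm^3

Answer: 386.1744 cm^3


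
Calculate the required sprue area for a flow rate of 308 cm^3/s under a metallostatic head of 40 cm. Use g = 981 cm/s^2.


Formula: v = sqrt(2*g*h), A = Q/v
Velocity: v = sqrt(2 * 981 * 40) = sqrt(78480) = 280.1428 cm/s
Sprue area: A = Q / v = 308 / 280.1428 = 1.0994 cm^2

1.0994 cm^2


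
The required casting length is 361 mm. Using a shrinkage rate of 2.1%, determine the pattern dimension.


Formula: L_pattern = L_casting * (1 + shrinkage_rate/100)
Shrinkage factor = 1 + 2.1/100 = 1.021
L_pattern = 361 mm * 1.021 = 368.5810 mm

Answer: 368.5810 mm


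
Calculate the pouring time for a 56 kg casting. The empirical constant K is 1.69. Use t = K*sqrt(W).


Formula: t = K * sqrt(W)
sqrt(W) = sqrt(56) = 7.48331
t = 1.69 * 7.48331 = 12.6468 s

Final answer: 12.6468 s


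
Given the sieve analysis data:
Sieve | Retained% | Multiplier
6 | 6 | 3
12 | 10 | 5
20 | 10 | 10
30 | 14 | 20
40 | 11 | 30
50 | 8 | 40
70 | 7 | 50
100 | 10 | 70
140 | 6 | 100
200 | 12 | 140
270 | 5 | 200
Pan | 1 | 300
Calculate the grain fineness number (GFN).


Formula: GFN = sum(pct * multiplier) / sum(pct)
sum(pct * multiplier) = 5728
sum(pct) = 100
GFN = 5728 / 100 = 57.28

57.28


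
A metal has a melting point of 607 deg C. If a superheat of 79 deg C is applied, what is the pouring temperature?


Formula: T_pour = T_melt + Superheat
T_pour = 607 + 79 = 686 deg C

Answer: 686 deg C


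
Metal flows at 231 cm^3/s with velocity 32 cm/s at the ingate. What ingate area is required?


Formula: A_ingate = Q / v  (continuity equation)
A = 231 cm^3/s / 32 cm/s = 7.2188 cm^2


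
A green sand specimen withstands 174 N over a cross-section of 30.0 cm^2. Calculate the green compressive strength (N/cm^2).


Formula: Compressive Strength = Force / Area
Strength = 174 N / 30.0 cm^2 = 5.8000 N/cm^2

Answer: 5.8000 N/cm^2


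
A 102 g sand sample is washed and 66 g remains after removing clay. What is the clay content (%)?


Formula: Clay% = (W_total - W_washed) / W_total * 100
Clay mass = 102 - 66 = 36 g
Clay% = 36 / 102 * 100 = 35.2941%

Answer: 35.2941%
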